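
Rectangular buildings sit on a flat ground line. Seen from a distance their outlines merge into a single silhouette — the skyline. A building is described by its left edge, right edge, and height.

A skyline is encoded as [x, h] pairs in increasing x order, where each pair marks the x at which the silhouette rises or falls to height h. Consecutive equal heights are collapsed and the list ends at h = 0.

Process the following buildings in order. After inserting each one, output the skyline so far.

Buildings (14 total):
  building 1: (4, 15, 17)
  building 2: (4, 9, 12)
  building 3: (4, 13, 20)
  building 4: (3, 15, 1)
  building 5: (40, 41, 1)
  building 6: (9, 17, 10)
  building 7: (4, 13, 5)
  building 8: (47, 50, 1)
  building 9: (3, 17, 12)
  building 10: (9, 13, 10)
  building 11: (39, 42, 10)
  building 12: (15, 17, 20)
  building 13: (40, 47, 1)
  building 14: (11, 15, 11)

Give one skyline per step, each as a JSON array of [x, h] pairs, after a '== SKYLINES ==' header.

== SKYLINES ==
[[4,17],[15,0]]
[[4,17],[15,0]]
[[4,20],[13,17],[15,0]]
[[3,1],[4,20],[13,17],[15,0]]
[[3,1],[4,20],[13,17],[15,0],[40,1],[41,0]]
[[3,1],[4,20],[13,17],[15,10],[17,0],[40,1],[41,0]]
[[3,1],[4,20],[13,17],[15,10],[17,0],[40,1],[41,0]]
[[3,1],[4,20],[13,17],[15,10],[17,0],[40,1],[41,0],[47,1],[50,0]]
[[3,12],[4,20],[13,17],[15,12],[17,0],[40,1],[41,0],[47,1],[50,0]]
[[3,12],[4,20],[13,17],[15,12],[17,0],[40,1],[41,0],[47,1],[50,0]]
[[3,12],[4,20],[13,17],[15,12],[17,0],[39,10],[42,0],[47,1],[50,0]]
[[3,12],[4,20],[13,17],[15,20],[17,0],[39,10],[42,0],[47,1],[50,0]]
[[3,12],[4,20],[13,17],[15,20],[17,0],[39,10],[42,1],[50,0]]
[[3,12],[4,20],[13,17],[15,20],[17,0],[39,10],[42,1],[50,0]]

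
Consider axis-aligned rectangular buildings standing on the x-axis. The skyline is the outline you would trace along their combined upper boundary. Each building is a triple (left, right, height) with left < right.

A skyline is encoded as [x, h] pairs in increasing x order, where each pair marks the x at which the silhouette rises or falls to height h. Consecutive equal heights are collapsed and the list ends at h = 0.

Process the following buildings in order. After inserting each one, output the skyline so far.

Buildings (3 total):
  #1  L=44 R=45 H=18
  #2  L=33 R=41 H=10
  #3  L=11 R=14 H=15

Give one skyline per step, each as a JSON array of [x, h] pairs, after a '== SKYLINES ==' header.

== SKYLINES ==
[[44,18],[45,0]]
[[33,10],[41,0],[44,18],[45,0]]
[[11,15],[14,0],[33,10],[41,0],[44,18],[45,0]]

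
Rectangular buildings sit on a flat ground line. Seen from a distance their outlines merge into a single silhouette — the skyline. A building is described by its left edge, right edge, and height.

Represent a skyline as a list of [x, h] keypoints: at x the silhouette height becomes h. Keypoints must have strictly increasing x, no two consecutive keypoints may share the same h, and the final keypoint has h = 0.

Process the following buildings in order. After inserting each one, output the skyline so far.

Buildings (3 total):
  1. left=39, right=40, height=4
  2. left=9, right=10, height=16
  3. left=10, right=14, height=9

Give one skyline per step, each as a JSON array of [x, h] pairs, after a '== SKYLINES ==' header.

== SKYLINES ==
[[39,4],[40,0]]
[[9,16],[10,0],[39,4],[40,0]]
[[9,16],[10,9],[14,0],[39,4],[40,0]]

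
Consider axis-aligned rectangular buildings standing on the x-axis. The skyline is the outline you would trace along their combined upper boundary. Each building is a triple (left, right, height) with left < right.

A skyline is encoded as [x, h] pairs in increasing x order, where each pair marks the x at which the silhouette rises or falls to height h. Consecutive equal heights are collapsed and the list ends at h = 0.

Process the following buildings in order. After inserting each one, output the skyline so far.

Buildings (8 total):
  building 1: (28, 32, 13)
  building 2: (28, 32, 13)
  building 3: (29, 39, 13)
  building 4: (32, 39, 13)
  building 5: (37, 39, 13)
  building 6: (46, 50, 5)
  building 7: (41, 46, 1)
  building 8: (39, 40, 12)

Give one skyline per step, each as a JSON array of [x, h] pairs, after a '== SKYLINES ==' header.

== SKYLINES ==
[[28,13],[32,0]]
[[28,13],[32,0]]
[[28,13],[39,0]]
[[28,13],[39,0]]
[[28,13],[39,0]]
[[28,13],[39,0],[46,5],[50,0]]
[[28,13],[39,0],[41,1],[46,5],[50,0]]
[[28,13],[39,12],[40,0],[41,1],[46,5],[50,0]]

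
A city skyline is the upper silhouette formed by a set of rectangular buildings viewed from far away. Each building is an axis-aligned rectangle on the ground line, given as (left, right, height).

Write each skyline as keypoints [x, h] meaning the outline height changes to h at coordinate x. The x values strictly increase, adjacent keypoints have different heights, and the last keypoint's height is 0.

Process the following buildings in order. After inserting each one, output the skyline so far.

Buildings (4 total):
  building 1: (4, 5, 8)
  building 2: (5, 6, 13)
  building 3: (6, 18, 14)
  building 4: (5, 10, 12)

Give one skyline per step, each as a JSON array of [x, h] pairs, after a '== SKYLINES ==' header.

== SKYLINES ==
[[4,8],[5,0]]
[[4,8],[5,13],[6,0]]
[[4,8],[5,13],[6,14],[18,0]]
[[4,8],[5,13],[6,14],[18,0]]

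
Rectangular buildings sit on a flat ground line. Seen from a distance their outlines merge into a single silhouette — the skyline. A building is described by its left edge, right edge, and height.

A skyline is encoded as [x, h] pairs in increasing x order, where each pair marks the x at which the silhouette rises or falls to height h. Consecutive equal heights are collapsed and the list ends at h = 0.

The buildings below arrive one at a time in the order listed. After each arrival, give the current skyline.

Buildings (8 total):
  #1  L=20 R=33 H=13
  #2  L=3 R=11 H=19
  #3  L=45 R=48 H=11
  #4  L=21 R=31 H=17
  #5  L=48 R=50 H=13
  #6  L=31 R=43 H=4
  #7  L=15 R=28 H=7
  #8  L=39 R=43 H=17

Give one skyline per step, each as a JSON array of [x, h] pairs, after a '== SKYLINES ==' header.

== SKYLINES ==
[[20,13],[33,0]]
[[3,19],[11,0],[20,13],[33,0]]
[[3,19],[11,0],[20,13],[33,0],[45,11],[48,0]]
[[3,19],[11,0],[20,13],[21,17],[31,13],[33,0],[45,11],[48,0]]
[[3,19],[11,0],[20,13],[21,17],[31,13],[33,0],[45,11],[48,13],[50,0]]
[[3,19],[11,0],[20,13],[21,17],[31,13],[33,4],[43,0],[45,11],[48,13],[50,0]]
[[3,19],[11,0],[15,7],[20,13],[21,17],[31,13],[33,4],[43,0],[45,11],[48,13],[50,0]]
[[3,19],[11,0],[15,7],[20,13],[21,17],[31,13],[33,4],[39,17],[43,0],[45,11],[48,13],[50,0]]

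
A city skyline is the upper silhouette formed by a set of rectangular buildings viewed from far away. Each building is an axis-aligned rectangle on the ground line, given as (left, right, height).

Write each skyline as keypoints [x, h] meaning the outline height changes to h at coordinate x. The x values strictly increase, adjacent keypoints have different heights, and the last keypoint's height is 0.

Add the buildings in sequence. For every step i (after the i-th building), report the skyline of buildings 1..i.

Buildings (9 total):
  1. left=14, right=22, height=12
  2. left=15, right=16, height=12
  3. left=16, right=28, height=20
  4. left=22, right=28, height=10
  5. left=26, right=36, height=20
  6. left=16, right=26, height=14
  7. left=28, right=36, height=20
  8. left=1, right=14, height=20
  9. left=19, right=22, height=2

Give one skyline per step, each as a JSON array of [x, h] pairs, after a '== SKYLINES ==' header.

== SKYLINES ==
[[14,12],[22,0]]
[[14,12],[22,0]]
[[14,12],[16,20],[28,0]]
[[14,12],[16,20],[28,0]]
[[14,12],[16,20],[36,0]]
[[14,12],[16,20],[36,0]]
[[14,12],[16,20],[36,0]]
[[1,20],[14,12],[16,20],[36,0]]
[[1,20],[14,12],[16,20],[36,0]]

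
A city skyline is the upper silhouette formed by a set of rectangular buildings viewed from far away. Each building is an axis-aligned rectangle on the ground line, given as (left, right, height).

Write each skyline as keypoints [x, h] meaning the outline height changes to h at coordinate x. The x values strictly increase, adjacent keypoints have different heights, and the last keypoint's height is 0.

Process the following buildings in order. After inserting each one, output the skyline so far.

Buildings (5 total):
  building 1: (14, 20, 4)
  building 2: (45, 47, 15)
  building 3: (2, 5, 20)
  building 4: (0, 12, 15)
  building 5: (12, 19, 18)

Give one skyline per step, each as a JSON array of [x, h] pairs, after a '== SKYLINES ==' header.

== SKYLINES ==
[[14,4],[20,0]]
[[14,4],[20,0],[45,15],[47,0]]
[[2,20],[5,0],[14,4],[20,0],[45,15],[47,0]]
[[0,15],[2,20],[5,15],[12,0],[14,4],[20,0],[45,15],[47,0]]
[[0,15],[2,20],[5,15],[12,18],[19,4],[20,0],[45,15],[47,0]]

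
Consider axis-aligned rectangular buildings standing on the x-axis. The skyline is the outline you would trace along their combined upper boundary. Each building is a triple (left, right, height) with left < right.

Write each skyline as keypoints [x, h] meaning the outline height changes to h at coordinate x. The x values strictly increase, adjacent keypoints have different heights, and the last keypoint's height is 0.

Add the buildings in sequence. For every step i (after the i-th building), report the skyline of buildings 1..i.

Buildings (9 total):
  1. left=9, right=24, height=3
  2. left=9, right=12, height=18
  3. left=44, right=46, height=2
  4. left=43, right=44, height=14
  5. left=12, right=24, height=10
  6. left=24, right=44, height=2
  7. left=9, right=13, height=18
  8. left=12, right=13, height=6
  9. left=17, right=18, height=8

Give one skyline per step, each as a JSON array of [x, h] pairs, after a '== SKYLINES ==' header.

== SKYLINES ==
[[9,3],[24,0]]
[[9,18],[12,3],[24,0]]
[[9,18],[12,3],[24,0],[44,2],[46,0]]
[[9,18],[12,3],[24,0],[43,14],[44,2],[46,0]]
[[9,18],[12,10],[24,0],[43,14],[44,2],[46,0]]
[[9,18],[12,10],[24,2],[43,14],[44,2],[46,0]]
[[9,18],[13,10],[24,2],[43,14],[44,2],[46,0]]
[[9,18],[13,10],[24,2],[43,14],[44,2],[46,0]]
[[9,18],[13,10],[24,2],[43,14],[44,2],[46,0]]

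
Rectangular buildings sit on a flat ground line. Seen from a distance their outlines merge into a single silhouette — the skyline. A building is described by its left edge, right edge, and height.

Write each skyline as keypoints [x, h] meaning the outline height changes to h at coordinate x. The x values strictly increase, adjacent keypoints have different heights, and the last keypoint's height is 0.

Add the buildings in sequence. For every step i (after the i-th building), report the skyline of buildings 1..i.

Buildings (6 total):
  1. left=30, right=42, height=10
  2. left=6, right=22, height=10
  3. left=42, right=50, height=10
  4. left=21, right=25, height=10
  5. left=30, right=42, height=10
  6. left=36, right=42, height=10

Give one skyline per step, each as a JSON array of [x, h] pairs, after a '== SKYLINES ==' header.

== SKYLINES ==
[[30,10],[42,0]]
[[6,10],[22,0],[30,10],[42,0]]
[[6,10],[22,0],[30,10],[50,0]]
[[6,10],[25,0],[30,10],[50,0]]
[[6,10],[25,0],[30,10],[50,0]]
[[6,10],[25,0],[30,10],[50,0]]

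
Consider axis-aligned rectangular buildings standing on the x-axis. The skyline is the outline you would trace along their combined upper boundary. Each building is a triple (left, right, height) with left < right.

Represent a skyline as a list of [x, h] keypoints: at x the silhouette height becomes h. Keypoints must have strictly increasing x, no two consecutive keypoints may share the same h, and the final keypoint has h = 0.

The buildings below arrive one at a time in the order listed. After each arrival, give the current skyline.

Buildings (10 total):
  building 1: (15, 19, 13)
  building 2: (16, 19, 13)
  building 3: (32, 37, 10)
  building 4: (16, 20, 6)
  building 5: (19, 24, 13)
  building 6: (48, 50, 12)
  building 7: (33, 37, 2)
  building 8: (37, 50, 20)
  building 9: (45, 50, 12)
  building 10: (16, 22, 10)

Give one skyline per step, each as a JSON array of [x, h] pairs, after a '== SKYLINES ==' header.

== SKYLINES ==
[[15,13],[19,0]]
[[15,13],[19,0]]
[[15,13],[19,0],[32,10],[37,0]]
[[15,13],[19,6],[20,0],[32,10],[37,0]]
[[15,13],[24,0],[32,10],[37,0]]
[[15,13],[24,0],[32,10],[37,0],[48,12],[50,0]]
[[15,13],[24,0],[32,10],[37,0],[48,12],[50,0]]
[[15,13],[24,0],[32,10],[37,20],[50,0]]
[[15,13],[24,0],[32,10],[37,20],[50,0]]
[[15,13],[24,0],[32,10],[37,20],[50,0]]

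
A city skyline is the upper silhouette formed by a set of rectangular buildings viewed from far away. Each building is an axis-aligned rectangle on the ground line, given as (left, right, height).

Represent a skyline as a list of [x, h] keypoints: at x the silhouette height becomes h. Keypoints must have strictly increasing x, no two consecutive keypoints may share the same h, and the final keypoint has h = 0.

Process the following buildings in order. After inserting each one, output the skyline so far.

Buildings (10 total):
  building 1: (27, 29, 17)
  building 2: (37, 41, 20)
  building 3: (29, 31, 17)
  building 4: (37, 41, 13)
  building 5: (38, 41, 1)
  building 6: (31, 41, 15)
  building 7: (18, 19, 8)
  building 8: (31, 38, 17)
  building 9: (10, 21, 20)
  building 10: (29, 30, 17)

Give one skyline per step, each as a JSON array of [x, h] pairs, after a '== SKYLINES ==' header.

== SKYLINES ==
[[27,17],[29,0]]
[[27,17],[29,0],[37,20],[41,0]]
[[27,17],[31,0],[37,20],[41,0]]
[[27,17],[31,0],[37,20],[41,0]]
[[27,17],[31,0],[37,20],[41,0]]
[[27,17],[31,15],[37,20],[41,0]]
[[18,8],[19,0],[27,17],[31,15],[37,20],[41,0]]
[[18,8],[19,0],[27,17],[37,20],[41,0]]
[[10,20],[21,0],[27,17],[37,20],[41,0]]
[[10,20],[21,0],[27,17],[37,20],[41,0]]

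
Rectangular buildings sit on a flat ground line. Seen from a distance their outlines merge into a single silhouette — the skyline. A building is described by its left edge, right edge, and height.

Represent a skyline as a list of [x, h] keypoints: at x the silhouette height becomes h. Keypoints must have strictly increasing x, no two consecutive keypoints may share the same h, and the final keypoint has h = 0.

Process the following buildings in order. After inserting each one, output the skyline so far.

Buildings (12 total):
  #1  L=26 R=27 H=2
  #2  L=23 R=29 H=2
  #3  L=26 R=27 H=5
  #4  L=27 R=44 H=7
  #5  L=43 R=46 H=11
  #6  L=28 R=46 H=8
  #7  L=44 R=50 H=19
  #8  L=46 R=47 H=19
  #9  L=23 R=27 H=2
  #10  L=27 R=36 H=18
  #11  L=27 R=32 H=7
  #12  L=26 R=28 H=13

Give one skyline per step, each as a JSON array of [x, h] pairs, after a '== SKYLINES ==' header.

== SKYLINES ==
[[26,2],[27,0]]
[[23,2],[29,0]]
[[23,2],[26,5],[27,2],[29,0]]
[[23,2],[26,5],[27,7],[44,0]]
[[23,2],[26,5],[27,7],[43,11],[46,0]]
[[23,2],[26,5],[27,7],[28,8],[43,11],[46,0]]
[[23,2],[26,5],[27,7],[28,8],[43,11],[44,19],[50,0]]
[[23,2],[26,5],[27,7],[28,8],[43,11],[44,19],[50,0]]
[[23,2],[26,5],[27,7],[28,8],[43,11],[44,19],[50,0]]
[[23,2],[26,5],[27,18],[36,8],[43,11],[44,19],[50,0]]
[[23,2],[26,5],[27,18],[36,8],[43,11],[44,19],[50,0]]
[[23,2],[26,13],[27,18],[36,8],[43,11],[44,19],[50,0]]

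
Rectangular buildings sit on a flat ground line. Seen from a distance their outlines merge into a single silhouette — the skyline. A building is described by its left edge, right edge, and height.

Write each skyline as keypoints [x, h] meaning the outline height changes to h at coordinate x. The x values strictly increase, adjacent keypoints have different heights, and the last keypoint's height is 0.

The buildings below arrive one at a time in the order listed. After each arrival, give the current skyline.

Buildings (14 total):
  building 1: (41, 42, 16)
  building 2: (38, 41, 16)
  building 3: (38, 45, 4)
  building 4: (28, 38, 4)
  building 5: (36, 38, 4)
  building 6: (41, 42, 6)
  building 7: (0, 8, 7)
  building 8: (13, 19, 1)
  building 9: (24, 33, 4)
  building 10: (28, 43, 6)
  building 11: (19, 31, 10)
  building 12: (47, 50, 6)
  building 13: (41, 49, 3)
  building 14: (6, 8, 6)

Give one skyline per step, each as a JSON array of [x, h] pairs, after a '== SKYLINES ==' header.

== SKYLINES ==
[[41,16],[42,0]]
[[38,16],[42,0]]
[[38,16],[42,4],[45,0]]
[[28,4],[38,16],[42,4],[45,0]]
[[28,4],[38,16],[42,4],[45,0]]
[[28,4],[38,16],[42,4],[45,0]]
[[0,7],[8,0],[28,4],[38,16],[42,4],[45,0]]
[[0,7],[8,0],[13,1],[19,0],[28,4],[38,16],[42,4],[45,0]]
[[0,7],[8,0],[13,1],[19,0],[24,4],[38,16],[42,4],[45,0]]
[[0,7],[8,0],[13,1],[19,0],[24,4],[28,6],[38,16],[42,6],[43,4],[45,0]]
[[0,7],[8,0],[13,1],[19,10],[31,6],[38,16],[42,6],[43,4],[45,0]]
[[0,7],[8,0],[13,1],[19,10],[31,6],[38,16],[42,6],[43,4],[45,0],[47,6],[50,0]]
[[0,7],[8,0],[13,1],[19,10],[31,6],[38,16],[42,6],[43,4],[45,3],[47,6],[50,0]]
[[0,7],[8,0],[13,1],[19,10],[31,6],[38,16],[42,6],[43,4],[45,3],[47,6],[50,0]]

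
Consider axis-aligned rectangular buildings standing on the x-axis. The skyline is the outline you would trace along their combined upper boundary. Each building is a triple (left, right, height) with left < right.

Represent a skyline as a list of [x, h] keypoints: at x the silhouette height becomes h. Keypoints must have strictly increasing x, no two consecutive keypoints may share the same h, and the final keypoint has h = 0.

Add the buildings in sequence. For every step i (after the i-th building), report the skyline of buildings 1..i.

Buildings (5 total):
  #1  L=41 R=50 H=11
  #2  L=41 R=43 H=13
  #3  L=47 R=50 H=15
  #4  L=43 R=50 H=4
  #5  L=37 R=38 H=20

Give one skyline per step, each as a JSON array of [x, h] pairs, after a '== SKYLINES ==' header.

== SKYLINES ==
[[41,11],[50,0]]
[[41,13],[43,11],[50,0]]
[[41,13],[43,11],[47,15],[50,0]]
[[41,13],[43,11],[47,15],[50,0]]
[[37,20],[38,0],[41,13],[43,11],[47,15],[50,0]]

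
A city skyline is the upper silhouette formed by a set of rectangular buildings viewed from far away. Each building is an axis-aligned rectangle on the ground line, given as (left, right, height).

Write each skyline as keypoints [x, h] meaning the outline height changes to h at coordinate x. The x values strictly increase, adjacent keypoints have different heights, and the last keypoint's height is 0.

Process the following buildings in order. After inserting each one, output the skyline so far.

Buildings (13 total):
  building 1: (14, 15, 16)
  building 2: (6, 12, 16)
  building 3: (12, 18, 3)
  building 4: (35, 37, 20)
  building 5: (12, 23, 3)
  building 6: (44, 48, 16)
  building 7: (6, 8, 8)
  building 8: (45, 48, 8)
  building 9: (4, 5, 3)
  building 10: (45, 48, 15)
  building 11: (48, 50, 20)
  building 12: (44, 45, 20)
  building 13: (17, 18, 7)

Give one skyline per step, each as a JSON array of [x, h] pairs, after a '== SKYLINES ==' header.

== SKYLINES ==
[[14,16],[15,0]]
[[6,16],[12,0],[14,16],[15,0]]
[[6,16],[12,3],[14,16],[15,3],[18,0]]
[[6,16],[12,3],[14,16],[15,3],[18,0],[35,20],[37,0]]
[[6,16],[12,3],[14,16],[15,3],[23,0],[35,20],[37,0]]
[[6,16],[12,3],[14,16],[15,3],[23,0],[35,20],[37,0],[44,16],[48,0]]
[[6,16],[12,3],[14,16],[15,3],[23,0],[35,20],[37,0],[44,16],[48,0]]
[[6,16],[12,3],[14,16],[15,3],[23,0],[35,20],[37,0],[44,16],[48,0]]
[[4,3],[5,0],[6,16],[12,3],[14,16],[15,3],[23,0],[35,20],[37,0],[44,16],[48,0]]
[[4,3],[5,0],[6,16],[12,3],[14,16],[15,3],[23,0],[35,20],[37,0],[44,16],[48,0]]
[[4,3],[5,0],[6,16],[12,3],[14,16],[15,3],[23,0],[35,20],[37,0],[44,16],[48,20],[50,0]]
[[4,3],[5,0],[6,16],[12,3],[14,16],[15,3],[23,0],[35,20],[37,0],[44,20],[45,16],[48,20],[50,0]]
[[4,3],[5,0],[6,16],[12,3],[14,16],[15,3],[17,7],[18,3],[23,0],[35,20],[37,0],[44,20],[45,16],[48,20],[50,0]]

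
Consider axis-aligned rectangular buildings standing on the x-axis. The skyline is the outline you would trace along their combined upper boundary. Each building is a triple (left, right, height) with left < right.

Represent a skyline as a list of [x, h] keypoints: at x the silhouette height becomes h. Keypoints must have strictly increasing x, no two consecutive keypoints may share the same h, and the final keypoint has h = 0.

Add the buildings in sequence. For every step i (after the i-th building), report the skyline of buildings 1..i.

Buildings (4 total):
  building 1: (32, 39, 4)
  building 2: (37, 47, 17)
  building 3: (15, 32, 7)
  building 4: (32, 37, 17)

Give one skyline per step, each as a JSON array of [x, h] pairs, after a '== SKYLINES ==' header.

== SKYLINES ==
[[32,4],[39,0]]
[[32,4],[37,17],[47,0]]
[[15,7],[32,4],[37,17],[47,0]]
[[15,7],[32,17],[47,0]]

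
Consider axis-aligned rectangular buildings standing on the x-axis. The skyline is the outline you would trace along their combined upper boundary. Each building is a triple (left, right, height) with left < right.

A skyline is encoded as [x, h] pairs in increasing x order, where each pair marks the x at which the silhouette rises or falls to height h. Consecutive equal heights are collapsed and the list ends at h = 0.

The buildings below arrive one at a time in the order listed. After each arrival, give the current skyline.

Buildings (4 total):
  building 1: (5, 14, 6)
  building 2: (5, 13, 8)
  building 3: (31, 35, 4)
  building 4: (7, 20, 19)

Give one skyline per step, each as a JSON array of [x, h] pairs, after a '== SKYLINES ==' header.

== SKYLINES ==
[[5,6],[14,0]]
[[5,8],[13,6],[14,0]]
[[5,8],[13,6],[14,0],[31,4],[35,0]]
[[5,8],[7,19],[20,0],[31,4],[35,0]]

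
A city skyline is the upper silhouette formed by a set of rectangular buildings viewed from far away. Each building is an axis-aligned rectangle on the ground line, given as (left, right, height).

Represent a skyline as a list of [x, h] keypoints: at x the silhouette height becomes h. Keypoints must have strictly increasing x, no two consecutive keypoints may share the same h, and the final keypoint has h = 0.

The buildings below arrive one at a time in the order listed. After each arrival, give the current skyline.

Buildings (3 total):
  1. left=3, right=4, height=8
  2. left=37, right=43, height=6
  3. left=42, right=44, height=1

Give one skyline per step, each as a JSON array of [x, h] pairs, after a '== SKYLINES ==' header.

== SKYLINES ==
[[3,8],[4,0]]
[[3,8],[4,0],[37,6],[43,0]]
[[3,8],[4,0],[37,6],[43,1],[44,0]]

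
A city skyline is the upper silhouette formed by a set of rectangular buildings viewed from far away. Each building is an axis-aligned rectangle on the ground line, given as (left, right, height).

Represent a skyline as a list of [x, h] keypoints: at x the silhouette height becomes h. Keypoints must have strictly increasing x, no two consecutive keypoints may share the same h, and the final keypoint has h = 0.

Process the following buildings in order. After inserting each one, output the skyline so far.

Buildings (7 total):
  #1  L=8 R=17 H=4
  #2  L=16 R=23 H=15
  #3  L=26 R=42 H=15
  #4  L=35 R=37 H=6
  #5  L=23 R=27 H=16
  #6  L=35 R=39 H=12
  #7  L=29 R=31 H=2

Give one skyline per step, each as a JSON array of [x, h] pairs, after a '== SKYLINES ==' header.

== SKYLINES ==
[[8,4],[17,0]]
[[8,4],[16,15],[23,0]]
[[8,4],[16,15],[23,0],[26,15],[42,0]]
[[8,4],[16,15],[23,0],[26,15],[42,0]]
[[8,4],[16,15],[23,16],[27,15],[42,0]]
[[8,4],[16,15],[23,16],[27,15],[42,0]]
[[8,4],[16,15],[23,16],[27,15],[42,0]]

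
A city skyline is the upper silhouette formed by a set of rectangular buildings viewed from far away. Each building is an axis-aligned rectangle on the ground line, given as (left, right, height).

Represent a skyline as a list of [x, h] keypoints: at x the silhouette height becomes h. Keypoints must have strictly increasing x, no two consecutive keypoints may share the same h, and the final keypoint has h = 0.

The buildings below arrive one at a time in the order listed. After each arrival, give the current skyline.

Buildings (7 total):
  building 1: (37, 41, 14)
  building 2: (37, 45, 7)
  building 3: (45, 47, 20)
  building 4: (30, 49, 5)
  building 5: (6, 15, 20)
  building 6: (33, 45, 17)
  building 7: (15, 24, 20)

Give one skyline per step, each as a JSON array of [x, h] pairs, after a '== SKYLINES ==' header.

== SKYLINES ==
[[37,14],[41,0]]
[[37,14],[41,7],[45,0]]
[[37,14],[41,7],[45,20],[47,0]]
[[30,5],[37,14],[41,7],[45,20],[47,5],[49,0]]
[[6,20],[15,0],[30,5],[37,14],[41,7],[45,20],[47,5],[49,0]]
[[6,20],[15,0],[30,5],[33,17],[45,20],[47,5],[49,0]]
[[6,20],[24,0],[30,5],[33,17],[45,20],[47,5],[49,0]]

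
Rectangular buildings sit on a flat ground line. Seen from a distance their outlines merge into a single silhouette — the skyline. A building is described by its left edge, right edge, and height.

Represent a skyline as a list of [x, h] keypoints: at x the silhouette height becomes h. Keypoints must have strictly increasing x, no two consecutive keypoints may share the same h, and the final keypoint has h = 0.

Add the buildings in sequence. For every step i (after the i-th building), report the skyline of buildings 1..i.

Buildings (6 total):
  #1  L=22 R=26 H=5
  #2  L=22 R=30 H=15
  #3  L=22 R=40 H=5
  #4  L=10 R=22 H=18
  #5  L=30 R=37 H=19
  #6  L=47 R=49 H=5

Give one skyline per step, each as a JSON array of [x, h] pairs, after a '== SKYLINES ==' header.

== SKYLINES ==
[[22,5],[26,0]]
[[22,15],[30,0]]
[[22,15],[30,5],[40,0]]
[[10,18],[22,15],[30,5],[40,0]]
[[10,18],[22,15],[30,19],[37,5],[40,0]]
[[10,18],[22,15],[30,19],[37,5],[40,0],[47,5],[49,0]]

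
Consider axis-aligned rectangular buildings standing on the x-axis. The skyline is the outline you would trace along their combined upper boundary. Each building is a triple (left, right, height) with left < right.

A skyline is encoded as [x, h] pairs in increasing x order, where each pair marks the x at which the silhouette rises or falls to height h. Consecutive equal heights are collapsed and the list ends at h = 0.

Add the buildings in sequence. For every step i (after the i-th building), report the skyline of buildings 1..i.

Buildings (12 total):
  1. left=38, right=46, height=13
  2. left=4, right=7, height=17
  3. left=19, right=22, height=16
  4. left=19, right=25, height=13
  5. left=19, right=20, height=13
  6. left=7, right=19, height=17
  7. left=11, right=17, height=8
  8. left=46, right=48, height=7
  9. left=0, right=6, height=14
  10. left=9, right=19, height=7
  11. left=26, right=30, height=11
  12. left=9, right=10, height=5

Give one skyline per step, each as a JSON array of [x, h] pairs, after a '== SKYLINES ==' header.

== SKYLINES ==
[[38,13],[46,0]]
[[4,17],[7,0],[38,13],[46,0]]
[[4,17],[7,0],[19,16],[22,0],[38,13],[46,0]]
[[4,17],[7,0],[19,16],[22,13],[25,0],[38,13],[46,0]]
[[4,17],[7,0],[19,16],[22,13],[25,0],[38,13],[46,0]]
[[4,17],[19,16],[22,13],[25,0],[38,13],[46,0]]
[[4,17],[19,16],[22,13],[25,0],[38,13],[46,0]]
[[4,17],[19,16],[22,13],[25,0],[38,13],[46,7],[48,0]]
[[0,14],[4,17],[19,16],[22,13],[25,0],[38,13],[46,7],[48,0]]
[[0,14],[4,17],[19,16],[22,13],[25,0],[38,13],[46,7],[48,0]]
[[0,14],[4,17],[19,16],[22,13],[25,0],[26,11],[30,0],[38,13],[46,7],[48,0]]
[[0,14],[4,17],[19,16],[22,13],[25,0],[26,11],[30,0],[38,13],[46,7],[48,0]]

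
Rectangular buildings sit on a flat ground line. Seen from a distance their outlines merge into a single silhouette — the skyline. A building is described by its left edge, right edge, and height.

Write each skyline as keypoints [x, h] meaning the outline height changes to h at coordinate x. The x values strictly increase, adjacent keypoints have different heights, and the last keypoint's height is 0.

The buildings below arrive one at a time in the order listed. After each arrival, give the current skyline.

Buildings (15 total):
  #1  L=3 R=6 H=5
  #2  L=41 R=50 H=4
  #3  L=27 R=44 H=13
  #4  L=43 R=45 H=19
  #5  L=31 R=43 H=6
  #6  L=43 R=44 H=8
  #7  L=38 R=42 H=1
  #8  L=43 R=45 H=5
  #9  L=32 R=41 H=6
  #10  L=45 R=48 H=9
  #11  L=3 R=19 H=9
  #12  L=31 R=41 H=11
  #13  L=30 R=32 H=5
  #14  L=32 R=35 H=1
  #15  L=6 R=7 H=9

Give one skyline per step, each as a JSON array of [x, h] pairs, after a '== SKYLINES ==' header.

== SKYLINES ==
[[3,5],[6,0]]
[[3,5],[6,0],[41,4],[50,0]]
[[3,5],[6,0],[27,13],[44,4],[50,0]]
[[3,5],[6,0],[27,13],[43,19],[45,4],[50,0]]
[[3,5],[6,0],[27,13],[43,19],[45,4],[50,0]]
[[3,5],[6,0],[27,13],[43,19],[45,4],[50,0]]
[[3,5],[6,0],[27,13],[43,19],[45,4],[50,0]]
[[3,5],[6,0],[27,13],[43,19],[45,4],[50,0]]
[[3,5],[6,0],[27,13],[43,19],[45,4],[50,0]]
[[3,5],[6,0],[27,13],[43,19],[45,9],[48,4],[50,0]]
[[3,9],[19,0],[27,13],[43,19],[45,9],[48,4],[50,0]]
[[3,9],[19,0],[27,13],[43,19],[45,9],[48,4],[50,0]]
[[3,9],[19,0],[27,13],[43,19],[45,9],[48,4],[50,0]]
[[3,9],[19,0],[27,13],[43,19],[45,9],[48,4],[50,0]]
[[3,9],[19,0],[27,13],[43,19],[45,9],[48,4],[50,0]]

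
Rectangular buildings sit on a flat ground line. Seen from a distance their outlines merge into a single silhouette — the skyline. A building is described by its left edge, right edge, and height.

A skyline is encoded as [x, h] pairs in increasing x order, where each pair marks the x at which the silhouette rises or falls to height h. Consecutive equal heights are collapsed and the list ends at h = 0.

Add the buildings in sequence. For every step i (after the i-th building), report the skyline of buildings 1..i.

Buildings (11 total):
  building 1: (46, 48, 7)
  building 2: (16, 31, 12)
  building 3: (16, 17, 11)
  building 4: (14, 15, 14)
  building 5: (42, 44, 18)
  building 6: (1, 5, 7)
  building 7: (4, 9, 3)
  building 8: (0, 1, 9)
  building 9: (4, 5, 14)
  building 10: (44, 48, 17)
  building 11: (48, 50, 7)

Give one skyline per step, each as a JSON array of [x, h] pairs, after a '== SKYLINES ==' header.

== SKYLINES ==
[[46,7],[48,0]]
[[16,12],[31,0],[46,7],[48,0]]
[[16,12],[31,0],[46,7],[48,0]]
[[14,14],[15,0],[16,12],[31,0],[46,7],[48,0]]
[[14,14],[15,0],[16,12],[31,0],[42,18],[44,0],[46,7],[48,0]]
[[1,7],[5,0],[14,14],[15,0],[16,12],[31,0],[42,18],[44,0],[46,7],[48,0]]
[[1,7],[5,3],[9,0],[14,14],[15,0],[16,12],[31,0],[42,18],[44,0],[46,7],[48,0]]
[[0,9],[1,7],[5,3],[9,0],[14,14],[15,0],[16,12],[31,0],[42,18],[44,0],[46,7],[48,0]]
[[0,9],[1,7],[4,14],[5,3],[9,0],[14,14],[15,0],[16,12],[31,0],[42,18],[44,0],[46,7],[48,0]]
[[0,9],[1,7],[4,14],[5,3],[9,0],[14,14],[15,0],[16,12],[31,0],[42,18],[44,17],[48,0]]
[[0,9],[1,7],[4,14],[5,3],[9,0],[14,14],[15,0],[16,12],[31,0],[42,18],[44,17],[48,7],[50,0]]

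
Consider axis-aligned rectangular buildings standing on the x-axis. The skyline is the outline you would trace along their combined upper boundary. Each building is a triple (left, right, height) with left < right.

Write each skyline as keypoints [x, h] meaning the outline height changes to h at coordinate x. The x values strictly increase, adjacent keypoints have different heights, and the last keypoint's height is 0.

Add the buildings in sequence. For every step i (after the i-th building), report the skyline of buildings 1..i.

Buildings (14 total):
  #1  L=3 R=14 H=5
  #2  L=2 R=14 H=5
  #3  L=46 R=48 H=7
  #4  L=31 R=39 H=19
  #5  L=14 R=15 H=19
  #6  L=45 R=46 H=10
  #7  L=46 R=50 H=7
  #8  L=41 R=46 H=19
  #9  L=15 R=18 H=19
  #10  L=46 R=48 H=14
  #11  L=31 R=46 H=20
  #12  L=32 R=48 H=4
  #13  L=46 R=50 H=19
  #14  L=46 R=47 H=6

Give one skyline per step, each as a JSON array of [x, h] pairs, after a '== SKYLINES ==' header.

== SKYLINES ==
[[3,5],[14,0]]
[[2,5],[14,0]]
[[2,5],[14,0],[46,7],[48,0]]
[[2,5],[14,0],[31,19],[39,0],[46,7],[48,0]]
[[2,5],[14,19],[15,0],[31,19],[39,0],[46,7],[48,0]]
[[2,5],[14,19],[15,0],[31,19],[39,0],[45,10],[46,7],[48,0]]
[[2,5],[14,19],[15,0],[31,19],[39,0],[45,10],[46,7],[50,0]]
[[2,5],[14,19],[15,0],[31,19],[39,0],[41,19],[46,7],[50,0]]
[[2,5],[14,19],[18,0],[31,19],[39,0],[41,19],[46,7],[50,0]]
[[2,5],[14,19],[18,0],[31,19],[39,0],[41,19],[46,14],[48,7],[50,0]]
[[2,5],[14,19],[18,0],[31,20],[46,14],[48,7],[50,0]]
[[2,5],[14,19],[18,0],[31,20],[46,14],[48,7],[50,0]]
[[2,5],[14,19],[18,0],[31,20],[46,19],[50,0]]
[[2,5],[14,19],[18,0],[31,20],[46,19],[50,0]]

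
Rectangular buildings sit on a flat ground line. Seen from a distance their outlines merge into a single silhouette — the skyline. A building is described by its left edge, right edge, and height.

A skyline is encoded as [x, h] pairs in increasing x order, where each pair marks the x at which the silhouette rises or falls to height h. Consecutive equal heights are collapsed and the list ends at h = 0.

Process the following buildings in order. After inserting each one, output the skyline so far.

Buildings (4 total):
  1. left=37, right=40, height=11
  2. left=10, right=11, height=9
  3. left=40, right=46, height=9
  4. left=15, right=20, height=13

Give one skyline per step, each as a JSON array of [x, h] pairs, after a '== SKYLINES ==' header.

== SKYLINES ==
[[37,11],[40,0]]
[[10,9],[11,0],[37,11],[40,0]]
[[10,9],[11,0],[37,11],[40,9],[46,0]]
[[10,9],[11,0],[15,13],[20,0],[37,11],[40,9],[46,0]]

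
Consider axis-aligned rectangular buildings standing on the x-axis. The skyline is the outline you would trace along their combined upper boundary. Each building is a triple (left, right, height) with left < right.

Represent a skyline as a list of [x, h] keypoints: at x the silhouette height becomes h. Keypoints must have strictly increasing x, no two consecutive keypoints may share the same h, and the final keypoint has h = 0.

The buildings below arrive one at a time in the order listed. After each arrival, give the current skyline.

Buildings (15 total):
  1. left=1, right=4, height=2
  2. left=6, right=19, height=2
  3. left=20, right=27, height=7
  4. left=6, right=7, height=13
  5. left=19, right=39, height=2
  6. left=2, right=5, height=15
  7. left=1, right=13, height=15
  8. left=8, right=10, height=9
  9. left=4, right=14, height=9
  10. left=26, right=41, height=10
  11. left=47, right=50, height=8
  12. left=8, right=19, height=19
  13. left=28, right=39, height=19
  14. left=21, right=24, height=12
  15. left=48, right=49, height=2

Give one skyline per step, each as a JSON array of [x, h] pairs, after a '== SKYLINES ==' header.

== SKYLINES ==
[[1,2],[4,0]]
[[1,2],[4,0],[6,2],[19,0]]
[[1,2],[4,0],[6,2],[19,0],[20,7],[27,0]]
[[1,2],[4,0],[6,13],[7,2],[19,0],[20,7],[27,0]]
[[1,2],[4,0],[6,13],[7,2],[20,7],[27,2],[39,0]]
[[1,2],[2,15],[5,0],[6,13],[7,2],[20,7],[27,2],[39,0]]
[[1,15],[13,2],[20,7],[27,2],[39,0]]
[[1,15],[13,2],[20,7],[27,2],[39,0]]
[[1,15],[13,9],[14,2],[20,7],[27,2],[39,0]]
[[1,15],[13,9],[14,2],[20,7],[26,10],[41,0]]
[[1,15],[13,9],[14,2],[20,7],[26,10],[41,0],[47,8],[50,0]]
[[1,15],[8,19],[19,2],[20,7],[26,10],[41,0],[47,8],[50,0]]
[[1,15],[8,19],[19,2],[20,7],[26,10],[28,19],[39,10],[41,0],[47,8],[50,0]]
[[1,15],[8,19],[19,2],[20,7],[21,12],[24,7],[26,10],[28,19],[39,10],[41,0],[47,8],[50,0]]
[[1,15],[8,19],[19,2],[20,7],[21,12],[24,7],[26,10],[28,19],[39,10],[41,0],[47,8],[50,0]]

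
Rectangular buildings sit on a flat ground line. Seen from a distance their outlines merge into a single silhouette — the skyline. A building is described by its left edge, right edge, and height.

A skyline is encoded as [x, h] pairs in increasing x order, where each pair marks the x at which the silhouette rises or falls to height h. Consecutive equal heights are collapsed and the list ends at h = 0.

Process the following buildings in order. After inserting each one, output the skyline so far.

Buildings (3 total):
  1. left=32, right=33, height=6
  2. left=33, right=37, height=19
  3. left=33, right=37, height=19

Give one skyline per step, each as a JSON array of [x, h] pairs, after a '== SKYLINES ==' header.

== SKYLINES ==
[[32,6],[33,0]]
[[32,6],[33,19],[37,0]]
[[32,6],[33,19],[37,0]]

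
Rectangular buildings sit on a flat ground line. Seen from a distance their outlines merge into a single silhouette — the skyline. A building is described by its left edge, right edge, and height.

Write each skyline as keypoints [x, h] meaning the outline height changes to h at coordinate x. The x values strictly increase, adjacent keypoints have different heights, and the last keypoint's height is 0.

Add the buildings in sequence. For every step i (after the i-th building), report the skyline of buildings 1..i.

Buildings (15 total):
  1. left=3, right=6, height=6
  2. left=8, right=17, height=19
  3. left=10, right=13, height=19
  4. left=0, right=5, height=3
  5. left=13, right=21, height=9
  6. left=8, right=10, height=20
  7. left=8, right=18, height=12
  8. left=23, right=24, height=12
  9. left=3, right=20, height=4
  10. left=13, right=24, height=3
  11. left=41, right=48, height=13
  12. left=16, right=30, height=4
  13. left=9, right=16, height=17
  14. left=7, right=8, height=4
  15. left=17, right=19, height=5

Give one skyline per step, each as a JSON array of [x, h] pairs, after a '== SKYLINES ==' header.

== SKYLINES ==
[[3,6],[6,0]]
[[3,6],[6,0],[8,19],[17,0]]
[[3,6],[6,0],[8,19],[17,0]]
[[0,3],[3,6],[6,0],[8,19],[17,0]]
[[0,3],[3,6],[6,0],[8,19],[17,9],[21,0]]
[[0,3],[3,6],[6,0],[8,20],[10,19],[17,9],[21,0]]
[[0,3],[3,6],[6,0],[8,20],[10,19],[17,12],[18,9],[21,0]]
[[0,3],[3,6],[6,0],[8,20],[10,19],[17,12],[18,9],[21,0],[23,12],[24,0]]
[[0,3],[3,6],[6,4],[8,20],[10,19],[17,12],[18,9],[21,0],[23,12],[24,0]]
[[0,3],[3,6],[6,4],[8,20],[10,19],[17,12],[18,9],[21,3],[23,12],[24,0]]
[[0,3],[3,6],[6,4],[8,20],[10,19],[17,12],[18,9],[21,3],[23,12],[24,0],[41,13],[48,0]]
[[0,3],[3,6],[6,4],[8,20],[10,19],[17,12],[18,9],[21,4],[23,12],[24,4],[30,0],[41,13],[48,0]]
[[0,3],[3,6],[6,4],[8,20],[10,19],[17,12],[18,9],[21,4],[23,12],[24,4],[30,0],[41,13],[48,0]]
[[0,3],[3,6],[6,4],[8,20],[10,19],[17,12],[18,9],[21,4],[23,12],[24,4],[30,0],[41,13],[48,0]]
[[0,3],[3,6],[6,4],[8,20],[10,19],[17,12],[18,9],[21,4],[23,12],[24,4],[30,0],[41,13],[48,0]]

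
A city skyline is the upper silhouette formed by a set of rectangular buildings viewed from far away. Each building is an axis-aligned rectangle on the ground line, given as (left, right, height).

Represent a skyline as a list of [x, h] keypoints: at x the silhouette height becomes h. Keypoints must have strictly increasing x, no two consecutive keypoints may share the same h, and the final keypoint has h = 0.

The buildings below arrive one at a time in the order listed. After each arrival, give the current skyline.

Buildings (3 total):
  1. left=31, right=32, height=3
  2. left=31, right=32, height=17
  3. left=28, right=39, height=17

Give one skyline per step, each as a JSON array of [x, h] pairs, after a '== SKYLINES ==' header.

== SKYLINES ==
[[31,3],[32,0]]
[[31,17],[32,0]]
[[28,17],[39,0]]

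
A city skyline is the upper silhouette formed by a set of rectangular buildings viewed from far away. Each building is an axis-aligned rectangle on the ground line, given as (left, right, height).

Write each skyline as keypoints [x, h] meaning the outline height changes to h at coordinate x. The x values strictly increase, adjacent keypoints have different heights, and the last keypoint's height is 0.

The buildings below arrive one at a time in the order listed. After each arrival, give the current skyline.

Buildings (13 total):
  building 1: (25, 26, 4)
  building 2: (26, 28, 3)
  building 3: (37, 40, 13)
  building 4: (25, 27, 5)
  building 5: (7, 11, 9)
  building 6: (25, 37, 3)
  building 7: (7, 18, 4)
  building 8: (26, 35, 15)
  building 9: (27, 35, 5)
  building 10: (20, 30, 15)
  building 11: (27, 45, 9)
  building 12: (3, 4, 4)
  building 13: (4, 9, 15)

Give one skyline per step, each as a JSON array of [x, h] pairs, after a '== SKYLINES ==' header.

== SKYLINES ==
[[25,4],[26,0]]
[[25,4],[26,3],[28,0]]
[[25,4],[26,3],[28,0],[37,13],[40,0]]
[[25,5],[27,3],[28,0],[37,13],[40,0]]
[[7,9],[11,0],[25,5],[27,3],[28,0],[37,13],[40,0]]
[[7,9],[11,0],[25,5],[27,3],[37,13],[40,0]]
[[7,9],[11,4],[18,0],[25,5],[27,3],[37,13],[40,0]]
[[7,9],[11,4],[18,0],[25,5],[26,15],[35,3],[37,13],[40,0]]
[[7,9],[11,4],[18,0],[25,5],[26,15],[35,3],[37,13],[40,0]]
[[7,9],[11,4],[18,0],[20,15],[35,3],[37,13],[40,0]]
[[7,9],[11,4],[18,0],[20,15],[35,9],[37,13],[40,9],[45,0]]
[[3,4],[4,0],[7,9],[11,4],[18,0],[20,15],[35,9],[37,13],[40,9],[45,0]]
[[3,4],[4,15],[9,9],[11,4],[18,0],[20,15],[35,9],[37,13],[40,9],[45,0]]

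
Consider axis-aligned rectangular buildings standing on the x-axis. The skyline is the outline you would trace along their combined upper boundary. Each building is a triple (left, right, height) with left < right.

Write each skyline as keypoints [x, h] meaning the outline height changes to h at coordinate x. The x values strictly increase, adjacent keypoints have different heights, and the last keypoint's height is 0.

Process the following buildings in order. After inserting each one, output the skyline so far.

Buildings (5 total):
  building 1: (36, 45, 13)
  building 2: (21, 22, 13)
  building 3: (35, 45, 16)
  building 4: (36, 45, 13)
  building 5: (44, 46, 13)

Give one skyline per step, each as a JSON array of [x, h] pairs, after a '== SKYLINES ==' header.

== SKYLINES ==
[[36,13],[45,0]]
[[21,13],[22,0],[36,13],[45,0]]
[[21,13],[22,0],[35,16],[45,0]]
[[21,13],[22,0],[35,16],[45,0]]
[[21,13],[22,0],[35,16],[45,13],[46,0]]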